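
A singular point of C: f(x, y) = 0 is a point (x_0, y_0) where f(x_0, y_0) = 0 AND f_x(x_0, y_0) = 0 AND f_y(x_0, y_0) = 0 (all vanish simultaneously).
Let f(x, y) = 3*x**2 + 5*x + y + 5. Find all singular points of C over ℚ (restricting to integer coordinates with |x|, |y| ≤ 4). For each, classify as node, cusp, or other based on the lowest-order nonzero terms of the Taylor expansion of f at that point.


No singular points in the scanned grid; C is smooth there.

Compute partial derivatives:
  f_x = 6*x + 5.
  f_y = 1.
f_y = 1 is a nonzero constant, so f_y never vanishes: no point (x, y) can satisfy f = f_x = f_y = 0. In particular no (x, y) ∈ {−4, ..., 4}² is singular; the curve is smooth.


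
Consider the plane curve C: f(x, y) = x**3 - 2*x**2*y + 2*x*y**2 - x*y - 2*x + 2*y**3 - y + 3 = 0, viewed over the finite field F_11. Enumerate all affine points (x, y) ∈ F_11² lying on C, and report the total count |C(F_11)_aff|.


Affine F_11-points: {(0, 6), (0, 7), (0, 9), (1, 8), (2, 6), (2, 8), (3, 3), (4, 2), (5, 7), (6, 3), (7, 1), (8, 3), (9, 7), (9, 10), (10, 6)}; count = 15.

For each of the 121 pairs (x, y) ∈ F_11², evaluate f(x, y) mod 11. Record the zeros.
  x = 0: [0↦3, 1↦4, 2↦6, 3↦10, 4↦6, 5↦6, 6↦0, 7↦0, 8↦7, 9↦0, 10↦2]  zeros at y ∈ {6, 7, 9}
  x = 1: [0↦2, 1↦2, 2↦7, 3↦7, 4↦3, 5↦7, 6↦9, 7↦10, 8↦0, 9↦2, 10↦6]  zeros at y ∈ {8}
  x = 2: [0↦7, 1↦2, 2↦6, 3↦9, 4↦1, 5↦5, 6↦0, 7↦9, 8↦0, 9↦7, 10↦9]  zeros at y ∈ {6, 8}
  x = 3: [0↦2, 1↦10, 2↦9, 3↦0, 4↦6, 5↦6, 6↦1, 7↦3, 8↦2, 9↦10, 10↦6]  zeros at y ∈ {3}
  x = 4: [0↦4, 1↦10, 2↦0, 3↦8, 4↦2, 5↦5, 6↦7, 7↦9, 8↦1, 9↦6, 10↦3]  zeros at y ∈ {2}
  x = 5: [0↦8, 1↦8, 2↦7, 3↦6, 4↦6, 5↦8, 6↦2, 7↦0, 8↦3, 9↦1, 10↦6]  zeros at y ∈ {7}
  x = 6: [0↦9, 1↦10, 2↦3, 3↦0, 4↦2, 5↦10, 6↦3, 7↦4, 8↦3, 9↦1, 10↦10]  zeros at y ∈ {3}
  x = 7: [0↦2, 1↦0, 2↦5, 3↦7, 4↦7, 5↦6, 6↦5, 7↦5, 8↦7, 9↦1, 10↦10]  zeros at y ∈ {1}
  x = 8: [0↦4, 1↦6, 2↦8, 3↦0, 4↦5, 5↦2, 6↦3, 7↦9, 8↦10, 9↦7, 10↦1]  zeros at y ∈ {3}
  x = 9: [0↦10, 1↦1, 2↦7, 3↦7, 4↦2, 5↦4, 6↦3, 7↦0, 8↦7, 9↦3, 10↦0]  zeros at y ∈ {7, 10}
  x = 10: [0↦4, 1↦2, 2↦8, 3↦1, 4↦4, 5↦7, 6↦0, 7↦6, 8↦4, 9↦6, 10↦2]  zeros at y ∈ {6}
Collecting zeros: affine points = {(0, 6), (0, 7), (0, 9), (1, 8), (2, 6), (2, 8), (3, 3), (4, 2), (5, 7), (6, 3), (7, 1), (8, 3), (9, 7), (9, 10), (10, 6)}.
Total count |C(F_11)_aff| = 15.


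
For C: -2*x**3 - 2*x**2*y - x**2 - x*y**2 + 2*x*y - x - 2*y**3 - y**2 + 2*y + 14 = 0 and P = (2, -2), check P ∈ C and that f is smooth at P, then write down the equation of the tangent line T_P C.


Tangent line at P: -21*x - 14*y + 14 = 0.

Step 1: f(2, -2) = 0, so P lies on C.
Step 2: partial derivatives
  f_x(x, y) = -6*x**2 - 4*x*y - 2*x - y**2 + 2*y - 1, f_y(x, y) = -2*x**2 - 2*x*y + 2*x - 6*y**2 - 2*y + 2.
  f_x(P) = -21, f_y(P) = -14 (gradient nonzero, so P is smooth).
Step 3: tangent line at P: -21·(x − 2) + -14·(y − -2) = 0.
Expanding: -21*x - 14*y + 14 = 0.


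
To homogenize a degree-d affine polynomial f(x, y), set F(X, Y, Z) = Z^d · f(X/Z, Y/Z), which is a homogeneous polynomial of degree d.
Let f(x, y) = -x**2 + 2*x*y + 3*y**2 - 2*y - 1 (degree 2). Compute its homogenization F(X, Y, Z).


F(X, Y, Z) = -X**2 + 2*X*Y + 3*Y**2 - 2*Y*Z - Z**2

deg(f) = 2.
Substitute x = X/Z, y = Y/Z into f, then multiply by Z^2.
  monomial -1·x^2·y^0 ↦ -1·X^2·Y^0·Z^0.
  monomial 2·x^1·y^1 ↦ 2·X^1·Y^1·Z^0.
  monomial 3·x^0·y^2 ↦ 3·X^0·Y^2·Z^0.
  monomial -2·x^0·y^1 ↦ -2·X^0·Y^1·Z^1.
  monomial -1·x^0·y^0 ↦ -1·X^0·Y^0·Z^2.
Collecting: F(X, Y, Z) = -X**2 + 2*X*Y + 3*Y**2 - 2*Y*Z - Z**2.


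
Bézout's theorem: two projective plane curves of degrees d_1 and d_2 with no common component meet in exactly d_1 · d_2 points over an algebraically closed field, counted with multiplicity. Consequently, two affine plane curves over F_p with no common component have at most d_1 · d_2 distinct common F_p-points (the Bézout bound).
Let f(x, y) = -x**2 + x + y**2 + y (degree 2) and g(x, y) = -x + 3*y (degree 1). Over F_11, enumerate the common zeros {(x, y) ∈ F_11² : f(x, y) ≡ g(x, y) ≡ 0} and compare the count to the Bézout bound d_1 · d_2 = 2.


Common zeros: {(0, 0), (7, 6)}; count = 2; Bézout bound = 2.

deg(f) = 2, deg(g) = 1, so Bézout bound = 2.
Scan x ∈ F_11. For each x, list the y ∈ F_11 with f(x, y) ≡ 0 and those with g(x, y) ≡ 0 (mod 11); the common zeros in that column are the intersection.
  x = 0: f ≡ 0 at y ∈ {0, 10}; g ≡ 0 at y ∈ {0}; common: {0}.
  x = 1: f ≡ 0 at y ∈ {0, 10}; g ≡ 0 at y ∈ {4}; common: ∅.
  x = 2: f ≡ 0 at y ∈ {1, 9}; g ≡ 0 at y ∈ {8}; common: ∅.
  x = 3: f ≡ 0 at y ∈ {2, 8}; g ≡ 0 at y ∈ {1}; common: ∅.
  x = 4: f ≡ 0 at y ∈ {3, 7}; g ≡ 0 at y ∈ {5}; common: ∅.
  x = 5: f ≡ 0 at y ∈ {4, 6}; g ≡ 0 at y ∈ {9}; common: ∅.
  x = 6: f ≡ 0 at y ∈ {5}; g ≡ 0 at y ∈ {2}; common: ∅.
  x = 7: f ≡ 0 at y ∈ {4, 6}; g ≡ 0 at y ∈ {6}; common: {6}.
  x = 8: f ≡ 0 at y ∈ {3, 7}; g ≡ 0 at y ∈ {10}; common: ∅.
  x = 9: f ≡ 0 at y ∈ {2, 8}; g ≡ 0 at y ∈ {3}; common: ∅.
  x = 10: f ≡ 0 at y ∈ {1, 9}; g ≡ 0 at y ∈ {7}; common: ∅.
Collecting: common zeros = {(0, 0), (7, 6)}, so the count is 2.
Comparison with the Bézout bound: 2 ≤ 2 = deg(f)·deg(g), as expected for curves with no common component (the bound is attained).


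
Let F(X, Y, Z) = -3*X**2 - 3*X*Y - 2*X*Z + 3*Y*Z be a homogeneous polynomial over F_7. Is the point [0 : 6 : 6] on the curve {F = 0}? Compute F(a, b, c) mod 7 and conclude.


F(0,6,6) ≡ 3 (mod 7); P is NOT on the curve.

Evaluate F(0, 6, 6) term-by-term (mod 7).
  -3*X**2 ↦ -3·0·1·1 = 0
  -3*X*Y ↦ -3·0·6·1 = 0
  -2*X*Z ↦ -2·0·1·6 = 0
  3*Y*Z ↦ 3·1·6·6 = 108
Sum: F(0, 6, 6) = (0) + (0) + (0) + (108) = 108.
Reducing mod 7: 108 ≡ 3 (mod 7).
Since F(a, b, c) ≡ 3 ≠ 0 (mod 7), P does NOT lie on the curve.


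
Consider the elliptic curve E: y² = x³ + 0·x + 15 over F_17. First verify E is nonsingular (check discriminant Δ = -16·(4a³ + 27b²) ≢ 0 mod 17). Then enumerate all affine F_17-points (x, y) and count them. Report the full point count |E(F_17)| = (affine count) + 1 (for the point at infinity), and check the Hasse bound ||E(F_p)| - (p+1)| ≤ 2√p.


Affine points = {(0, 7), (0, 10), (1, 4), (1, 13), (3, 5), (3, 12), (5, 2), (5, 15), (7, 1), (7, 16), (8, 0), (9, 8), (9, 9), (12, 3), (12, 14), (13, 6), (13, 11)}; affine count = 17; |E(F_17)| = 18.

Discriminant check: Δ ∝ 4a³ + 27b² = 4·0³ + 27·15² = 4·0 + 27·225 ≡ 6 (mod 17). Nonzero ⇒ E is nonsingular.
For each x ∈ F_17, compute rhs = x³ + 0·x + 15 mod 17, then count y ∈ F_17 with y² ≡ rhs.
  x = 0: rhs = 15, matching y values: 7, 10 (2 points).
  x = 1: rhs = 16, matching y values: 4, 13 (2 points).
  x = 2: rhs = 6, matching y values: none (0 points).
  x = 3: rhs = 8, matching y values: 5, 12 (2 points).
  x = 4: rhs = 11, matching y values: none (0 points).
  x = 5: rhs = 4, matching y values: 2, 15 (2 points).
  x = 6: rhs = 10, matching y values: none (0 points).
  x = 7: rhs = 1, matching y values: 1, 16 (2 points).
  x = 8: rhs = 0, matching y values: 0 (1 points).
  x = 9: rhs = 13, matching y values: 8, 9 (2 points).
  x = 10: rhs = 12, matching y values: none (0 points).
  x = 11: rhs = 3, matching y values: none (0 points).
  x = 12: rhs = 9, matching y values: 3, 14 (2 points).
  x = 13: rhs = 2, matching y values: 6, 11 (2 points).
  x = 14: rhs = 5, matching y values: none (0 points).
  x = 15: rhs = 7, matching y values: none (0 points).
  x = 16: rhs = 14, matching y values: none (0 points).
Total affine count: 17.
Full point count |E(F_17)| = 17 + 1 = 18.
Hasse bound: |18 − (17+1)| = |0| = 0 ≤ 2√17 ≈ 8.2462 ✓.


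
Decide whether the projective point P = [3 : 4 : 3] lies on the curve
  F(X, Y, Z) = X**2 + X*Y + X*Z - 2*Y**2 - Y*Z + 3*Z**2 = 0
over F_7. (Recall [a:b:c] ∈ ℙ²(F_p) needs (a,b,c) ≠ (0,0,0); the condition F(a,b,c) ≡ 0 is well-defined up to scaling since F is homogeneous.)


F(3,4,3) ≡ 6 (mod 7); P is NOT on the curve.

Evaluate F(3, 4, 3) term-by-term (mod 7).
  X**2 ↦ 1·9·1·1 = 9
  X*Y ↦ 1·3·4·1 = 12
  X*Z ↦ 1·3·1·3 = 9
  -2*Y**2 ↦ -2·1·16·1 = -32
  -Y*Z ↦ -1·1·4·3 = -12
  3*Z**2 ↦ 3·1·1·9 = 27
Sum: F(3, 4, 3) = (9) + (12) + (9) + (-32) + (-12) + (27) = 13.
Reducing mod 7: 13 ≡ 6 (mod 7).
Since F(a, b, c) ≡ 6 ≠ 0 (mod 7), P does NOT lie on the curve.


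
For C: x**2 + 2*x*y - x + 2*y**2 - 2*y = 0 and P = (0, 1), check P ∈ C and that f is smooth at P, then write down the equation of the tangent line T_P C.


Tangent line at P: x + 2*y - 2 = 0.

Step 1: f(0, 1) = 0, so P lies on C.
Step 2: partial derivatives
  f_x(x, y) = 2*x + 2*y - 1, f_y(x, y) = 2*x + 4*y - 2.
  f_x(P) = 1, f_y(P) = 2 (gradient nonzero, so P is smooth).
Step 3: tangent line at P: 1·(x − 0) + 2·(y − 1) = 0.
Expanding: x + 2*y - 2 = 0.


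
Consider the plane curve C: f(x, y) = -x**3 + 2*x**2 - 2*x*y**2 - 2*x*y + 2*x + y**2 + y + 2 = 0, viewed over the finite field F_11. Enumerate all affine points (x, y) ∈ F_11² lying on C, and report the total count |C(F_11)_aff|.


Affine F_11-points: {(0, 4), (0, 6), (2, 1), (2, 9), (3, 1), (3, 9), (4, 0), (4, 10), (7, 3), (7, 7), (8, 1), (8, 9), (9, 2), (9, 8)}; count = 14.

For each of the 121 pairs (x, y) ∈ F_11², evaluate f(x, y) mod 11. Record the zeros.
  x = 0: [0↦2, 1↦4, 2↦8, 3↦3, 4↦0, 5↦10, 6↦0, 7↦3, 8↦8, 9↦4, 10↦2]  zeros at y ∈ {4, 6}
  x = 1: [0↦5, 1↦3, 2↦10, 3↦4, 4↦7, 5↦8, 6↦7, 7↦4, 8↦10, 9↦3, 10↦5]  zeros at y ∈ ∅
  x = 2: [0↦6, 1↦0, 2↦10, 3↦3, 4↦1, 5↦4, 6↦1, 7↦3, 8↦10, 9↦0, 10↦6]  zeros at y ∈ {1, 9}
  x = 3: [0↦10, 1↦0, 2↦2, 3↦5, 4↦9, 5↦3, 6↦9, 7↦5, 8↦2, 9↦0, 10↦10]  zeros at y ∈ {1, 9}
  x = 4: [0↦0, 1↦8, 2↦2, 3↦4, 4↦3, 5↦10, 6↦3, 7↦4, 8↦2, 9↦8, 10↦0]  zeros at y ∈ {0, 10}
  x = 5: [0↦3, 1↦7, 2↦4, 3↦5, 4↦10, 5↦8, 6↦10, 7↦5, 8↦4, 9↦7, 10↦3]  zeros at y ∈ ∅
  x = 6: [0↦2, 1↦2, 2↦2, 3↦2, 4↦2, 5↦2, 6↦2, 7↦2, 8↦2, 9↦2, 10↦2]  zeros at y ∈ ∅
  x = 7: [0↦2, 1↦9, 2↦1, 3↦0, 4↦6, 5↦8, 6↦6, 7↦0, 8↦1, 9↦9, 10↦2]  zeros at y ∈ {3, 7}
  x = 8: [0↦8, 1↦0, 2↦6, 3↦4, 4↦5, 5↦9, 6↦5, 7↦4, 8↦6, 9↦0, 10↦8]  zeros at y ∈ {1, 9}
  x = 9: [0↦3, 1↦2, 2↦0, 3↦8, 4↦4, 5↦10, 6↦4, 7↦8, 8↦0, 9↦2, 10↦3]  zeros at y ∈ {2, 8}
  x = 10: [0↦3, 1↦9, 2↦10, 3↦6, 4↦8, 5↦5, 6↦8, 7↦6, 8↦10, 9↦9, 10↦3]  zeros at y ∈ ∅
Collecting zeros: affine points = {(0, 4), (0, 6), (2, 1), (2, 9), (3, 1), (3, 9), (4, 0), (4, 10), (7, 3), (7, 7), (8, 1), (8, 9), (9, 2), (9, 8)}.
Total count |C(F_11)_aff| = 14.


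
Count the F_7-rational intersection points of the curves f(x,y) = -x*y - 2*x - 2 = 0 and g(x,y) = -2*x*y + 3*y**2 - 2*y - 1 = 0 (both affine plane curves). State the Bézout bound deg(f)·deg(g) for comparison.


Common zeros: {(1, 3), (5, 6)}; count = 2; Bézout bound = 4.

deg(f) = 2, deg(g) = 2, so Bézout bound = 4.
Scan x ∈ F_7. For each x, list the y ∈ F_7 with f(x, y) ≡ 0 and those with g(x, y) ≡ 0 (mod 7); the common zeros in that column are the intersection.
  x = 0: f ≡ 0 at y ∈ ∅; g ≡ 0 at y ∈ {1, 2}; common: ∅.
  x = 1: f ≡ 0 at y ∈ {3}; g ≡ 0 at y ∈ {3}; common: {3}.
  x = 2: f ≡ 0 at y ∈ {4}; g ≡ 0 at y ∈ ∅; common: ∅.
  x = 3: f ≡ 0 at y ∈ {2}; g ≡ 0 at y ∈ ∅; common: ∅.
  x = 4: f ≡ 0 at y ∈ {1}; g ≡ 0 at y ∈ {4}; common: ∅.
  x = 5: f ≡ 0 at y ∈ {6}; g ≡ 0 at y ∈ {5, 6}; common: {6}.
  x = 6: f ≡ 0 at y ∈ {0}; g ≡ 0 at y ∈ ∅; common: ∅.
Collecting: common zeros = {(1, 3), (5, 6)}, so the count is 2.
Comparison with the Bézout bound: 2 ≤ 4 = deg(f)·deg(g), as expected for curves with no common component (the affine F_7-count falls short of the bound because intersections may lie at infinity, over extension fields, or carry multiplicity).


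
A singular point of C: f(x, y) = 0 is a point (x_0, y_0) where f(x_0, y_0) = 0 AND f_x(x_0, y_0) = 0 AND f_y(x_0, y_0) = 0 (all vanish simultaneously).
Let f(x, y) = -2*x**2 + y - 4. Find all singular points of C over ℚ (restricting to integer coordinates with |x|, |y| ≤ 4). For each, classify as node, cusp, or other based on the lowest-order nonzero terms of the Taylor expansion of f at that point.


No singular points in the scanned grid; C is smooth there.

Compute partial derivatives:
  f_x = -4*x.
  f_y = 1.
f_y = 1 is a nonzero constant, so f_y never vanishes: no point (x, y) can satisfy f = f_x = f_y = 0. In particular no (x, y) ∈ {−4, ..., 4}² is singular; the curve is smooth.


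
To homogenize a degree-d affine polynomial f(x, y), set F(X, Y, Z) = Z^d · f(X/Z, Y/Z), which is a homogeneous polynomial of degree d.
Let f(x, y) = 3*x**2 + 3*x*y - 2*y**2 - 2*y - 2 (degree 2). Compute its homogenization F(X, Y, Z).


F(X, Y, Z) = 3*X**2 + 3*X*Y - 2*Y**2 - 2*Y*Z - 2*Z**2

deg(f) = 2.
Substitute x = X/Z, y = Y/Z into f, then multiply by Z^2.
  monomial 3·x^2·y^0 ↦ 3·X^2·Y^0·Z^0.
  monomial 3·x^1·y^1 ↦ 3·X^1·Y^1·Z^0.
  monomial -2·x^0·y^2 ↦ -2·X^0·Y^2·Z^0.
  monomial -2·x^0·y^1 ↦ -2·X^0·Y^1·Z^1.
  monomial -2·x^0·y^0 ↦ -2·X^0·Y^0·Z^2.
Collecting: F(X, Y, Z) = 3*X**2 + 3*X*Y - 2*Y**2 - 2*Y*Z - 2*Z**2.


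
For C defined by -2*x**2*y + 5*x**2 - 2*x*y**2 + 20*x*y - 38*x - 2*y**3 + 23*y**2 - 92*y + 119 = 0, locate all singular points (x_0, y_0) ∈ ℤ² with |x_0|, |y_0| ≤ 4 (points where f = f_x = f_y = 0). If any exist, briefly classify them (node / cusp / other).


Singular points: {(2, 3)}; classification: node.

Compute partial derivatives:
  f_x = -4*x*y + 10*x - 2*y**2 + 20*y - 38.
  f_y = -2*x**2 - 4*x*y + 20*x - 6*y**2 + 46*y - 92.
Scan x_0 ∈ {−4, ..., 4}. For each x_0, f_y(x_0, y) is a polynomial in y; find its integer roots y ∈ {−4, ..., 4}, then test f_x and f at those candidates.
  x = -4: f_y(-4, y) = -6*y**2 + 62*y - 204; no integer root y with |y| ≤ 4.
  x = -3: f_y(-3, y) = -6*y**2 + 58*y - 170; no integer root y with |y| ≤ 4.
  x = -2: f_y(-2, y) = -6*y**2 + 54*y - 140; no integer root y with |y| ≤ 4.
  x = -1: f_y(-1, y) = -6*y**2 + 50*y - 114; no integer root y with |y| ≤ 4.
  x = 0: f_y(0, y) = -6*y**2 + 46*y - 92; no integer root y with |y| ≤ 4.
  x = 1: f_y(1, y) = -6*y**2 + 42*y - 74; no integer root y with |y| ≤ 4.
  x = 2: f_y(2, y) = -6*y**2 + 38*y - 60; vanishes at y ∈ {3}. (2, 3): f_x = 0, f = 0 — SINGULAR.
  x = 3: f_y(3, y) = -6*y**2 + 34*y - 50; no integer root y with |y| ≤ 4.
  x = 4: f_y(4, y) = -6*y**2 + 30*y - 44; no integer root y with |y| ≤ 4.
Only singular point on the grid: (2, 3).
Classify: substitute x = 2 + u, y = 3 + v and expand: f = -2*u**2*v - u**2 - 2*u*v**2 - 2*v**3 + v**2.
No constant or linear terms (consistent with a singular point). Quadratic part: -u**2 + v**2. Cubic part: -2*u**2*v - 2*u*v**2 - 2*v**3.
The quadratic part v**2 - u**2 = (v − u)(v + u) splits into two distinct linear factors, so there are two distinct tangent lines y − 3 = ±(x − 2) — this is a node (ordinary double point).
Classification: node.


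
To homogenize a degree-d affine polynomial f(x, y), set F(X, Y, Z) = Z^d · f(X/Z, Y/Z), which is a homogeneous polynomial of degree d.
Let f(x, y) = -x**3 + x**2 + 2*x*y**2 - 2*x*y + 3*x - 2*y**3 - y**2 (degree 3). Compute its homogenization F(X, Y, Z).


F(X, Y, Z) = -X**3 + X**2*Z + 2*X*Y**2 - 2*X*Y*Z + 3*X*Z**2 - 2*Y**3 - Y**2*Z

deg(f) = 3.
Substitute x = X/Z, y = Y/Z into f, then multiply by Z^3.
  monomial -1·x^3·y^0 ↦ -1·X^3·Y^0·Z^0.
  monomial 1·x^2·y^0 ↦ 1·X^2·Y^0·Z^1.
  monomial 2·x^1·y^2 ↦ 2·X^1·Y^2·Z^0.
  monomial -2·x^1·y^1 ↦ -2·X^1·Y^1·Z^1.
  monomial 3·x^1·y^0 ↦ 3·X^1·Y^0·Z^2.
  monomial -2·x^0·y^3 ↦ -2·X^0·Y^3·Z^0.
  monomial -1·x^0·y^2 ↦ -1·X^0·Y^2·Z^1.
Collecting: F(X, Y, Z) = -X**3 + X**2*Z + 2*X*Y**2 - 2*X*Y*Z + 3*X*Z**2 - 2*Y**3 - Y**2*Z.


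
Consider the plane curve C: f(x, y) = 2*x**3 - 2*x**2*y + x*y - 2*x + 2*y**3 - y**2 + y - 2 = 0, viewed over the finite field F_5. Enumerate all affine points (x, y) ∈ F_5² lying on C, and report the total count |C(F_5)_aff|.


Affine F_5-points: {(0, 1), (1, 2), (1, 4), (2, 0), (2, 3), (3, 2)}; count = 6.

For each of the 25 pairs (x, y) ∈ F_5², evaluate f(x, y) mod 5. Record the zeros.
  x = 0: [0↦3, 1↦0, 2↦2, 3↦1, 4↦4]  zeros at y ∈ {1}
  x = 1: [0↦3, 1↦4, 2↦0, 3↦3, 4↦0]  zeros at y ∈ {2, 4}
  x = 2: [0↦0, 1↦1, 2↦2, 3↦0, 4↦2]  zeros at y ∈ {0, 3}
  x = 3: [0↦1, 1↦3, 2↦0, 3↦4, 4↦2]  zeros at y ∈ {2}
  x = 4: [0↦3, 1↦2, 2↦1, 3↦2, 4↦2]  zeros at y ∈ ∅
Collecting zeros: affine points = {(0, 1), (1, 2), (1, 4), (2, 0), (2, 3), (3, 2)}.
Total count |C(F_5)_aff| = 6.


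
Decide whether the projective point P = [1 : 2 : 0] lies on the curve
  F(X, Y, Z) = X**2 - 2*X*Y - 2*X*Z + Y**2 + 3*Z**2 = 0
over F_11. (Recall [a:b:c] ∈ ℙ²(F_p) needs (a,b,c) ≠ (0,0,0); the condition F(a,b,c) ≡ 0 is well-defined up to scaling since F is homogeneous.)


F(1,2,0) ≡ 1 (mod 11); P is NOT on the curve.

Evaluate F(1, 2, 0) term-by-term (mod 11).
  X**2 ↦ 1·1·1·1 = 1
  -2*X*Y ↦ -2·1·2·1 = -4
  -2*X*Z ↦ -2·1·1·0 = 0
  Y**2 ↦ 1·1·4·1 = 4
  3*Z**2 ↦ 3·1·1·0 = 0
Sum: F(1, 2, 0) = (1) + (-4) + (0) + (4) + (0) = 1.
Reducing mod 11: 1 ≡ 1 (mod 11).
Since F(a, b, c) ≡ 1 ≠ 0 (mod 11), P does NOT lie on the curve.


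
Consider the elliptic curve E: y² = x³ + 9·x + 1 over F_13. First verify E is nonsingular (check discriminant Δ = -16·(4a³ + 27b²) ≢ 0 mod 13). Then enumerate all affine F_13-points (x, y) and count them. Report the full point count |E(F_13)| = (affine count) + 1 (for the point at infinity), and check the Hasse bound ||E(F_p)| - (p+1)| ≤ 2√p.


Affine points = {(0, 1), (0, 12), (2, 1), (2, 12), (3, 4), (3, 9), (4, 6), (4, 7), (7, 2), (7, 11), (8, 0), (10, 5), (10, 8), (11, 1), (11, 12), (12, 2), (12, 11)}; affine count = 17; |E(F_13)| = 18.

Discriminant check: Δ ∝ 4a³ + 27b² = 4·9³ + 27·1² = 4·729 + 27·1 ≡ 5 (mod 13). Nonzero ⇒ E is nonsingular.
For each x ∈ F_13, compute rhs = x³ + 9·x + 1 mod 13, then count y ∈ F_13 with y² ≡ rhs.
  x = 0: rhs = 1, matching y values: 1, 12 (2 points).
  x = 1: rhs = 11, matching y values: none (0 points).
  x = 2: rhs = 1, matching y values: 1, 12 (2 points).
  x = 3: rhs = 3, matching y values: 4, 9 (2 points).
  x = 4: rhs = 10, matching y values: 6, 7 (2 points).
  x = 5: rhs = 2, matching y values: none (0 points).
  x = 6: rhs = 11, matching y values: none (0 points).
  x = 7: rhs = 4, matching y values: 2, 11 (2 points).
  x = 8: rhs = 0, matching y values: 0 (1 points).
  x = 9: rhs = 5, matching y values: none (0 points).
  x = 10: rhs = 12, matching y values: 5, 8 (2 points).
  x = 11: rhs = 1, matching y values: 1, 12 (2 points).
  x = 12: rhs = 4, matching y values: 2, 11 (2 points).
Total affine count: 17.
Full point count |E(F_13)| = 17 + 1 = 18.
Hasse bound: |18 − (13+1)| = |4| = 4 ≤ 2√13 ≈ 7.2111 ✓.


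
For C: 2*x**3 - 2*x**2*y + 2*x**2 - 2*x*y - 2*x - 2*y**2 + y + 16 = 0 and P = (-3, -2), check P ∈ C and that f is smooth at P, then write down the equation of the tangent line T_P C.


Tangent line at P: 20*x - 3*y + 54 = 0.

Step 1: f(-3, -2) = 0, so P lies on C.
Step 2: partial derivatives
  f_x(x, y) = 6*x**2 - 4*x*y + 4*x - 2*y - 2, f_y(x, y) = -2*x**2 - 2*x - 4*y + 1.
  f_x(P) = 20, f_y(P) = -3 (gradient nonzero, so P is smooth).
Step 3: tangent line at P: 20·(x − -3) + -3·(y − -2) = 0.
Expanding: 20*x - 3*y + 54 = 0.


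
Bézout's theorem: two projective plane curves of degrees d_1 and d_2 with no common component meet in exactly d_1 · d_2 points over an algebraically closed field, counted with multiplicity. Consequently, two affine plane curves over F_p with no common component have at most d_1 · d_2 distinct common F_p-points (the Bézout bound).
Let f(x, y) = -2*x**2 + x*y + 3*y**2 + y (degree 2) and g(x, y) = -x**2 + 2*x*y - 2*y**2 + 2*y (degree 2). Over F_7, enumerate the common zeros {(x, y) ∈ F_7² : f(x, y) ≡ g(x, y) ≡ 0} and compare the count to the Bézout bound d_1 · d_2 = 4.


Common zeros: {(0, 0)}; count = 1; Bézout bound = 4.

deg(f) = 2, deg(g) = 2, so Bézout bound = 4.
Scan x ∈ F_7. For each x, list the y ∈ F_7 with f(x, y) ≡ 0 and those with g(x, y) ≡ 0 (mod 7); the common zeros in that column are the intersection.
  x = 0: f ≡ 0 at y ∈ {0, 2}; g ≡ 0 at y ∈ {0, 1}; common: {0}.
  x = 1: f ≡ 0 at y ∈ {2}; g ≡ 0 at y ∈ {3, 6}; common: ∅.
  x = 2: f ≡ 0 at y ∈ {3}; g ≡ 0 at y ∈ {1, 2}; common: ∅.
  x = 3: f ≡ 0 at y ∈ {3, 5}; g ≡ 0 at y ∈ ∅; common: ∅.
  x = 4: f ≡ 0 at y ∈ ∅; g ≡ 0 at y ∈ {6}; common: ∅.
  x = 5: f ≡ 0 at y ∈ ∅; g ≡ 0 at y ∈ {3}; common: ∅.
  x = 6: f ≡ 0 at y ∈ ∅; g ≡ 0 at y ∈ ∅; common: ∅.
Collecting: common zeros = {(0, 0)}, so the count is 1.
Comparison with the Bézout bound: 1 ≤ 4 = deg(f)·deg(g), as expected for curves with no common component (the affine F_7-count falls short of the bound because intersections may lie at infinity, over extension fields, or carry multiplicity).


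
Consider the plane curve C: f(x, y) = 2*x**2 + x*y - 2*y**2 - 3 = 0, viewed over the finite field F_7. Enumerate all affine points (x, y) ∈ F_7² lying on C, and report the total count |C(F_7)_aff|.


Affine F_7-points: {(0, 3), (0, 4), (1, 2), (2, 3), (2, 5), (5, 2), (5, 4), (6, 5)}; count = 8.

For each of the 49 pairs (x, y) ∈ F_7², evaluate f(x, y) mod 7. Record the zeros.
  x = 0: [0↦4, 1↦2, 2↦3, 3↦0, 4↦0, 5↦3, 6↦2]  zeros at y ∈ {3, 4}
  x = 1: [0↦6, 1↦5, 2↦0, 3↦5, 4↦6, 5↦3, 6↦3]  zeros at y ∈ {2}
  x = 2: [0↦5, 1↦5, 2↦1, 3↦0, 4↦2, 5↦0, 6↦1]  zeros at y ∈ {3, 5}
  x = 3: [0↦1, 1↦2, 2↦6, 3↦6, 4↦2, 5↦1, 6↦3]  zeros at y ∈ ∅
  x = 4: [0↦1, 1↦3, 2↦1, 3↦2, 4↦6, 5↦6, 6↦2]  zeros at y ∈ ∅
  x = 5: [0↦5, 1↦1, 2↦0, 3↦2, 4↦0, 5↦1, 6↦5]  zeros at y ∈ {2, 4}
  x = 6: [0↦6, 1↦3, 2↦3, 3↦6, 4↦5, 5↦0, 6↦5]  zeros at y ∈ {5}
Collecting zeros: affine points = {(0, 3), (0, 4), (1, 2), (2, 3), (2, 5), (5, 2), (5, 4), (6, 5)}.
Total count |C(F_7)_aff| = 8.


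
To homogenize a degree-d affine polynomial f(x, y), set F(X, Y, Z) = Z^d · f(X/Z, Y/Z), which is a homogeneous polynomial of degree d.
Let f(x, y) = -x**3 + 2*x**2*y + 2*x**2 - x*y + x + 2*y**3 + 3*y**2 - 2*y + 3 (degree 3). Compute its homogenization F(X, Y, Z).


F(X, Y, Z) = -X**3 + 2*X**2*Y + 2*X**2*Z - X*Y*Z + X*Z**2 + 2*Y**3 + 3*Y**2*Z - 2*Y*Z**2 + 3*Z**3

deg(f) = 3.
Substitute x = X/Z, y = Y/Z into f, then multiply by Z^3.
  monomial -1·x^3·y^0 ↦ -1·X^3·Y^0·Z^0.
  monomial 2·x^2·y^1 ↦ 2·X^2·Y^1·Z^0.
  monomial 2·x^2·y^0 ↦ 2·X^2·Y^0·Z^1.
  monomial -1·x^1·y^1 ↦ -1·X^1·Y^1·Z^1.
  monomial 1·x^1·y^0 ↦ 1·X^1·Y^0·Z^2.
  monomial 2·x^0·y^3 ↦ 2·X^0·Y^3·Z^0.
  monomial 3·x^0·y^2 ↦ 3·X^0·Y^2·Z^1.
  monomial -2·x^0·y^1 ↦ -2·X^0·Y^1·Z^2.
  monomial 3·x^0·y^0 ↦ 3·X^0·Y^0·Z^3.
Collecting: F(X, Y, Z) = -X**3 + 2*X**2*Y + 2*X**2*Z - X*Y*Z + X*Z**2 + 2*Y**3 + 3*Y**2*Z - 2*Y*Z**2 + 3*Z**3.


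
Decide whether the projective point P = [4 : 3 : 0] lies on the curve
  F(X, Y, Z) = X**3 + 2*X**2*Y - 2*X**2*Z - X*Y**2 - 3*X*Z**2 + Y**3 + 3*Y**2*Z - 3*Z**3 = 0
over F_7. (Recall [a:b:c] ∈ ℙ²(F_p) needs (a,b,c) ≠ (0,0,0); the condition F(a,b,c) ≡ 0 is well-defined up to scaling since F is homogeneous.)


F(4,3,0) ≡ 4 (mod 7); P is NOT on the curve.

Evaluate F(4, 3, 0) term-by-term (mod 7).
  X**3 ↦ 1·64·1·1 = 64
  2*X**2*Y ↦ 2·16·3·1 = 96
  -2*X**2*Z ↦ -2·16·1·0 = 0
  -X*Y**2 ↦ -1·4·9·1 = -36
  -3*X*Z**2 ↦ -3·4·1·0 = 0
  Y**3 ↦ 1·1·27·1 = 27
  3*Y**2*Z ↦ 3·1·9·0 = 0
  -3*Z**3 ↦ -3·1·1·0 = 0
Sum: F(4, 3, 0) = (64) + (96) + (0) + (-36) + (0) + (27) + (0) + (0) = 151.
Reducing mod 7: 151 ≡ 4 (mod 7).
Since F(a, b, c) ≡ 4 ≠ 0 (mod 7), P does NOT lie on the curve.


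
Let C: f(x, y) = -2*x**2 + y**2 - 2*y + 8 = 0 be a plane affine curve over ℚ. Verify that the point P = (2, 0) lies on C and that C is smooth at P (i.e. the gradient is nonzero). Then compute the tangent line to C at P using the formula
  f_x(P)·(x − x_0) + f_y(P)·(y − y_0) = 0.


Tangent line at P: -8*x - 2*y + 16 = 0.

Step 1: f(2, 0) = 0, so P lies on C.
Step 2: partial derivatives
  f_x(x, y) = -4*x, f_y(x, y) = 2*y - 2.
  f_x(P) = -8, f_y(P) = -2 (gradient nonzero, so P is smooth).
Step 3: tangent line at P: -8·(x − 2) + -2·(y − 0) = 0.
Expanding: -8*x - 2*y + 16 = 0.


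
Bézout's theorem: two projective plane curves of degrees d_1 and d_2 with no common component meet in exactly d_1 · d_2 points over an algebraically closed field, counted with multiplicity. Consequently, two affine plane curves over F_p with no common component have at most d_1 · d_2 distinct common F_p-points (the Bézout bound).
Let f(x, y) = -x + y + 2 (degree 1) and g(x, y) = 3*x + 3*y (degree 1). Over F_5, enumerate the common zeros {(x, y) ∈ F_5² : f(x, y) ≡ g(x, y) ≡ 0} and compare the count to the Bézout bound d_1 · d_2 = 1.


Common zeros: {(1, 4)}; count = 1; Bézout bound = 1.

deg(f) = 1, deg(g) = 1, so Bézout bound = 1.
Scan x ∈ F_5. For each x, list the y ∈ F_5 with f(x, y) ≡ 0 and those with g(x, y) ≡ 0 (mod 5); the common zeros in that column are the intersection.
  x = 0: f ≡ 0 at y ∈ {3}; g ≡ 0 at y ∈ {0}; common: ∅.
  x = 1: f ≡ 0 at y ∈ {4}; g ≡ 0 at y ∈ {4}; common: {4}.
  x = 2: f ≡ 0 at y ∈ {0}; g ≡ 0 at y ∈ {3}; common: ∅.
  x = 3: f ≡ 0 at y ∈ {1}; g ≡ 0 at y ∈ {2}; common: ∅.
  x = 4: f ≡ 0 at y ∈ {2}; g ≡ 0 at y ∈ {1}; common: ∅.
Collecting: common zeros = {(1, 4)}, so the count is 1.
Comparison with the Bézout bound: 1 ≤ 1 = deg(f)·deg(g), as expected for curves with no common component (the bound is attained).


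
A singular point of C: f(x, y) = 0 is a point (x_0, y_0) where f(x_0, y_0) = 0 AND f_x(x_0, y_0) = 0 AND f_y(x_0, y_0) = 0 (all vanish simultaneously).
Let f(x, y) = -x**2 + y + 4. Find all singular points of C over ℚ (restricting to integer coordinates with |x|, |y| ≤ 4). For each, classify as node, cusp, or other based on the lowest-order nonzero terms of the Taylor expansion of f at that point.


No singular points in the scanned grid; C is smooth there.

Compute partial derivatives:
  f_x = -2*x.
  f_y = 1.
f_y = 1 is a nonzero constant, so f_y never vanishes: no point (x, y) can satisfy f = f_x = f_y = 0. In particular no (x, y) ∈ {−4, ..., 4}² is singular; the curve is smooth.


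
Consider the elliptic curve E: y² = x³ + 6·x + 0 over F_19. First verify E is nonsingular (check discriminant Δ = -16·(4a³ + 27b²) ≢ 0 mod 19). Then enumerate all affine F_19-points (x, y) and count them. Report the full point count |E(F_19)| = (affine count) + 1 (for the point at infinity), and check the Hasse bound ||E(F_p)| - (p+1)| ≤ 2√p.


Affine points = {(0, 0), (1, 8), (1, 11), (2, 1), (2, 18), (3, 8), (3, 11), (6, 9), (6, 10), (7, 9), (7, 10), (8, 3), (8, 16), (9, 2), (9, 17), (14, 4), (14, 15), (15, 8), (15, 11)}; affine count = 19; |E(F_19)| = 20.

Discriminant check: Δ ∝ 4a³ + 27b² = 4·6³ + 27·0² = 4·216 + 27·0 ≡ 9 (mod 19). Nonzero ⇒ E is nonsingular.
For each x ∈ F_19, compute rhs = x³ + 6·x + 0 mod 19, then count y ∈ F_19 with y² ≡ rhs.
  x = 0: rhs = 0, matching y values: 0 (1 points).
  x = 1: rhs = 7, matching y values: 8, 11 (2 points).
  x = 2: rhs = 1, matching y values: 1, 18 (2 points).
  x = 3: rhs = 7, matching y values: 8, 11 (2 points).
  x = 4: rhs = 12, matching y values: none (0 points).
  x = 5: rhs = 3, matching y values: none (0 points).
  x = 6: rhs = 5, matching y values: 9, 10 (2 points).
  x = 7: rhs = 5, matching y values: 9, 10 (2 points).
  x = 8: rhs = 9, matching y values: 3, 16 (2 points).
  x = 9: rhs = 4, matching y values: 2, 17 (2 points).
  x = 10: rhs = 15, matching y values: none (0 points).
  x = 11: rhs = 10, matching y values: none (0 points).
  x = 12: rhs = 14, matching y values: none (0 points).
  x = 13: rhs = 14, matching y values: none (0 points).
  x = 14: rhs = 16, matching y values: 4, 15 (2 points).
  x = 15: rhs = 7, matching y values: 8, 11 (2 points).
  x = 16: rhs = 12, matching y values: none (0 points).
  x = 17: rhs = 18, matching y values: none (0 points).
  x = 18: rhs = 12, matching y values: none (0 points).
Total affine count: 19.
Full point count |E(F_19)| = 19 + 1 = 20.
Hasse bound: |20 − (19+1)| = |0| = 0 ≤ 2√19 ≈ 8.7178 ✓.


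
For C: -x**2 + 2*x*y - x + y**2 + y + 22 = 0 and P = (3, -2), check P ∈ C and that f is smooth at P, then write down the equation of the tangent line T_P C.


Tangent line at P: -11*x + 3*y + 39 = 0.

Step 1: f(3, -2) = 0, so P lies on C.
Step 2: partial derivatives
  f_x(x, y) = -2*x + 2*y - 1, f_y(x, y) = 2*x + 2*y + 1.
  f_x(P) = -11, f_y(P) = 3 (gradient nonzero, so P is smooth).
Step 3: tangent line at P: -11·(x − 3) + 3·(y − -2) = 0.
Expanding: -11*x + 3*y + 39 = 0.


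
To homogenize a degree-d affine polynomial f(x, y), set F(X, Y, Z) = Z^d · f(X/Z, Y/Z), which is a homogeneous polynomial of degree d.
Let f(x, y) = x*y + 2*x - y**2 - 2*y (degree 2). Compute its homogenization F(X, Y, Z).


F(X, Y, Z) = X*Y + 2*X*Z - Y**2 - 2*Y*Z

deg(f) = 2.
Substitute x = X/Z, y = Y/Z into f, then multiply by Z^2.
  monomial 1·x^1·y^1 ↦ 1·X^1·Y^1·Z^0.
  monomial 2·x^1·y^0 ↦ 2·X^1·Y^0·Z^1.
  monomial -1·x^0·y^2 ↦ -1·X^0·Y^2·Z^0.
  monomial -2·x^0·y^1 ↦ -2·X^0·Y^1·Z^1.
Collecting: F(X, Y, Z) = X*Y + 2*X*Z - Y**2 - 2*Y*Z.


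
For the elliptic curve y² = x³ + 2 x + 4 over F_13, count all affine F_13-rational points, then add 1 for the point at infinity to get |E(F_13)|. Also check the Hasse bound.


Affine points = {(0, 2), (0, 11), (2, 4), (2, 9), (5, 3), (5, 10), (7, 6), (7, 7), (8, 5), (8, 8), (9, 6), (9, 7), (10, 6), (10, 7), (12, 1), (12, 12)}; affine count = 16; |E(F_13)| = 17.

Discriminant check: Δ ∝ 4a³ + 27b² = 4·2³ + 27·4² = 4·8 + 27·16 ≡ 9 (mod 13). Nonzero ⇒ E is nonsingular.
For each x ∈ F_13, compute rhs = x³ + 2·x + 4 mod 13, then count y ∈ F_13 with y² ≡ rhs.
  x = 0: rhs = 4, matching y values: 2, 11 (2 points).
  x = 1: rhs = 7, matching y values: none (0 points).
  x = 2: rhs = 3, matching y values: 4, 9 (2 points).
  x = 3: rhs = 11, matching y values: none (0 points).
  x = 4: rhs = 11, matching y values: none (0 points).
  x = 5: rhs = 9, matching y values: 3, 10 (2 points).
  x = 6: rhs = 11, matching y values: none (0 points).
  x = 7: rhs = 10, matching y values: 6, 7 (2 points).
  x = 8: rhs = 12, matching y values: 5, 8 (2 points).
  x = 9: rhs = 10, matching y values: 6, 7 (2 points).
  x = 10: rhs = 10, matching y values: 6, 7 (2 points).
  x = 11: rhs = 5, matching y values: none (0 points).
  x = 12: rhs = 1, matching y values: 1, 12 (2 points).
Total affine count: 16.
Full point count |E(F_13)| = 16 + 1 = 17.
Hasse bound: |17 − (13+1)| = |3| = 3 ≤ 2√13 ≈ 7.2111 ✓.


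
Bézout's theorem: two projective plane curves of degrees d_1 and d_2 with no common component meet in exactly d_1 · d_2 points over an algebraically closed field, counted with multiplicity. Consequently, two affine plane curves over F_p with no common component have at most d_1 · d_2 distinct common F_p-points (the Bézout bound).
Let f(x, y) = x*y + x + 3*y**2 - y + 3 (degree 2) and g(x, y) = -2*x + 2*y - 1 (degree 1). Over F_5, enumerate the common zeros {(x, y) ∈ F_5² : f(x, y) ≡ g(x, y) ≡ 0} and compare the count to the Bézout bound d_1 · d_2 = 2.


Common zeros: {(2, 0), (4, 2)}; count = 2; Bézout bound = 2.

deg(f) = 2, deg(g) = 1, so Bézout bound = 2.
Scan x ∈ F_5. For each x, list the y ∈ F_5 with f(x, y) ≡ 0 and those with g(x, y) ≡ 0 (mod 5); the common zeros in that column are the intersection.
  x = 0: f ≡ 0 at y ∈ {1}; g ≡ 0 at y ∈ {3}; common: ∅.
  x = 1: f ≡ 0 at y ∈ ∅; g ≡ 0 at y ∈ {4}; common: ∅.
  x = 2: f ≡ 0 at y ∈ {0, 3}; g ≡ 0 at y ∈ {0}; common: {0}.
  x = 3: f ≡ 0 at y ∈ ∅; g ≡ 0 at y ∈ {1}; common: ∅.
  x = 4: f ≡ 0 at y ∈ {2}; g ≡ 0 at y ∈ {2}; common: {2}.
Collecting: common zeros = {(2, 0), (4, 2)}, so the count is 2.
Comparison with the Bézout bound: 2 ≤ 2 = deg(f)·deg(g), as expected for curves with no common component (the bound is attained).


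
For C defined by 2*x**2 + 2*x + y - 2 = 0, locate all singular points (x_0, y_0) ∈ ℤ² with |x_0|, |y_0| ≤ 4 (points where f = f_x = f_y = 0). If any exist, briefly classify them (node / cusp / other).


No singular points in the scanned grid; C is smooth there.

Compute partial derivatives:
  f_x = 4*x + 2.
  f_y = 1.
f_y = 1 is a nonzero constant, so f_y never vanishes: no point (x, y) can satisfy f = f_x = f_y = 0. In particular no (x, y) ∈ {−4, ..., 4}² is singular; the curve is smooth.


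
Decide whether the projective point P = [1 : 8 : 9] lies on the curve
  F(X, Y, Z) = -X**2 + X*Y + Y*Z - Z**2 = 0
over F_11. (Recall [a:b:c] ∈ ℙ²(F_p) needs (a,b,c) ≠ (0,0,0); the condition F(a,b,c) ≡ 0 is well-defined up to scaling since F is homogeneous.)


F(1,8,9) ≡ 9 (mod 11); P is NOT on the curve.

Evaluate F(1, 8, 9) term-by-term (mod 11).
  -X**2 ↦ -1·1·1·1 = -1
  X*Y ↦ 1·1·8·1 = 8
  Y*Z ↦ 1·1·8·9 = 72
  -Z**2 ↦ -1·1·1·81 = -81
Sum: F(1, 8, 9) = (-1) + (8) + (72) + (-81) = -2.
Reducing mod 11: -2 ≡ 9 (mod 11).
Since F(a, b, c) ≡ 9 ≠ 0 (mod 11), P does NOT lie on the curve.


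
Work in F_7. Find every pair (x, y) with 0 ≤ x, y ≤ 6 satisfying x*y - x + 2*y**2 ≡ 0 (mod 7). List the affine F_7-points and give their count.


Affine F_7-points: {(0, 0), (1, 4), (1, 6), (5, 3), (5, 5), (6, 2)}; count = 6.

For each of the 49 pairs (x, y) ∈ F_7², evaluate f(x, y) mod 7. Record the zeros.
  x = 0: [0↦0, 1↦2, 2↦1, 3↦4, 4↦4, 5↦1, 6↦2]  zeros at y ∈ {0}
  x = 1: [0↦6, 1↦2, 2↦2, 3↦6, 4↦0, 5↦5, 6↦0]  zeros at y ∈ {4, 6}
  x = 2: [0↦5, 1↦2, 2↦3, 3↦1, 4↦3, 5↦2, 6↦5]  zeros at y ∈ ∅
  x = 3: [0↦4, 1↦2, 2↦4, 3↦3, 4↦6, 5↦6, 6↦3]  zeros at y ∈ ∅
  x = 4: [0↦3, 1↦2, 2↦5, 3↦5, 4↦2, 5↦3, 6↦1]  zeros at y ∈ ∅
  x = 5: [0↦2, 1↦2, 2↦6, 3↦0, 4↦5, 5↦0, 6↦6]  zeros at y ∈ {3, 5}
  x = 6: [0↦1, 1↦2, 2↦0, 3↦2, 4↦1, 5↦4, 6↦4]  zeros at y ∈ {2}
Collecting zeros: affine points = {(0, 0), (1, 4), (1, 6), (5, 3), (5, 5), (6, 2)}.
Total count |C(F_7)_aff| = 6.


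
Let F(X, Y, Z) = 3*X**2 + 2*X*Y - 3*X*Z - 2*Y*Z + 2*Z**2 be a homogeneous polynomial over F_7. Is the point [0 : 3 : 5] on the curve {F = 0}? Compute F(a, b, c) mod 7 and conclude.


F(0,3,5) ≡ 6 (mod 7); P is NOT on the curve.

Evaluate F(0, 3, 5) term-by-term (mod 7).
  3*X**2 ↦ 3·0·1·1 = 0
  2*X*Y ↦ 2·0·3·1 = 0
  -3*X*Z ↦ -3·0·1·5 = 0
  -2*Y*Z ↦ -2·1·3·5 = -30
  2*Z**2 ↦ 2·1·1·25 = 50
Sum: F(0, 3, 5) = (0) + (0) + (0) + (-30) + (50) = 20.
Reducing mod 7: 20 ≡ 6 (mod 7).
Since F(a, b, c) ≡ 6 ≠ 0 (mod 7), P does NOT lie on the curve.


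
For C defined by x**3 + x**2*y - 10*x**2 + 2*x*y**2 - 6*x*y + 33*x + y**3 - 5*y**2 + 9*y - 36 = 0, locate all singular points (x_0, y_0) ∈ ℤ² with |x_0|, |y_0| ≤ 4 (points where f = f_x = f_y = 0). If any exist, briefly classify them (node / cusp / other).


Singular points: {(3, 0)}; classification: node.

Compute partial derivatives:
  f_x = 3*x**2 + 2*x*y - 20*x + 2*y**2 - 6*y + 33.
  f_y = x**2 + 4*x*y - 6*x + 3*y**2 - 10*y + 9.
Scan x_0 ∈ {−4, ..., 4}. For each x_0, f_y(x_0, y) is a polynomial in y; find its integer roots y ∈ {−4, ..., 4}, then test f_x and f at those candidates.
  x = -4: f_y(-4, y) = 3*y**2 - 26*y + 49; no integer root y with |y| ≤ 4.
  x = -3: f_y(-3, y) = 3*y**2 - 22*y + 36; no integer root y with |y| ≤ 4.
  x = -2: f_y(-2, y) = 3*y**2 - 18*y + 25; no integer root y with |y| ≤ 4.
  x = -1: f_y(-1, y) = 3*y**2 - 14*y + 16; vanishes at y ∈ {2}. (-1, 2): f_x = 48 ≠ 0.
  x = 0: f_y(0, y) = 3*y**2 - 10*y + 9; no integer root y with |y| ≤ 4.
  x = 1: f_y(1, y) = 3*y**2 - 6*y + 4; no integer root y with |y| ≤ 4.
  x = 2: f_y(2, y) = 3*y**2 - 2*y + 1; no integer root y with |y| ≤ 4.
  x = 3: f_y(3, y) = 3*y**2 + 2*y; vanishes at y ∈ {0}. (3, 0): f_x = 0, f = 0 — SINGULAR.
  x = 4: f_y(4, y) = 3*y**2 + 6*y + 1; no integer root y with |y| ≤ 4.
Only singular point on the grid: (3, 0).
Classify: substitute x = 3 + u, y = 0 + v and expand: f = u**3 + u**2*v - u**2 + 2*u*v**2 + v**3 + v**2.
No constant or linear terms (consistent with a singular point). Quadratic part: -u**2 + v**2. Cubic part: u**3 + u**2*v + 2*u*v**2 + v**3.
The quadratic part v**2 - u**2 = (v − u)(v + u) splits into two distinct linear factors, so there are two distinct tangent lines y − 0 = ±(x − 3) — this is a node (ordinary double point).
Classification: node.


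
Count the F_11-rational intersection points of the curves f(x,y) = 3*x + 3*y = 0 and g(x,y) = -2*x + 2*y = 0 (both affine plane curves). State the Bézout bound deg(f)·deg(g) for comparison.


Common zeros: {(0, 0)}; count = 1; Bézout bound = 1.

deg(f) = 1, deg(g) = 1, so Bézout bound = 1.
Scan x ∈ F_11. For each x, list the y ∈ F_11 with f(x, y) ≡ 0 and those with g(x, y) ≡ 0 (mod 11); the common zeros in that column are the intersection.
  x = 0: f ≡ 0 at y ∈ {0}; g ≡ 0 at y ∈ {0}; common: {0}.
  x = 1: f ≡ 0 at y ∈ {10}; g ≡ 0 at y ∈ {1}; common: ∅.
  x = 2: f ≡ 0 at y ∈ {9}; g ≡ 0 at y ∈ {2}; common: ∅.
  x = 3: f ≡ 0 at y ∈ {8}; g ≡ 0 at y ∈ {3}; common: ∅.
  x = 4: f ≡ 0 at y ∈ {7}; g ≡ 0 at y ∈ {4}; common: ∅.
  x = 5: f ≡ 0 at y ∈ {6}; g ≡ 0 at y ∈ {5}; common: ∅.
  x = 6: f ≡ 0 at y ∈ {5}; g ≡ 0 at y ∈ {6}; common: ∅.
  x = 7: f ≡ 0 at y ∈ {4}; g ≡ 0 at y ∈ {7}; common: ∅.
  x = 8: f ≡ 0 at y ∈ {3}; g ≡ 0 at y ∈ {8}; common: ∅.
  x = 9: f ≡ 0 at y ∈ {2}; g ≡ 0 at y ∈ {9}; common: ∅.
  x = 10: f ≡ 0 at y ∈ {1}; g ≡ 0 at y ∈ {10}; common: ∅.
Collecting: common zeros = {(0, 0)}, so the count is 1.
Comparison with the Bézout bound: 1 ≤ 1 = deg(f)·deg(g), as expected for curves with no common component (the bound is attained).


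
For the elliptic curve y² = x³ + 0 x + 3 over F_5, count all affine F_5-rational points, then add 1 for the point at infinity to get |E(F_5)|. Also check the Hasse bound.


Affine points = {(1, 2), (1, 3), (2, 1), (2, 4), (3, 0)}; affine count = 5; |E(F_5)| = 6.

Discriminant check: Δ ∝ 4a³ + 27b² = 4·0³ + 27·3² = 4·0 + 27·9 ≡ 3 (mod 5). Nonzero ⇒ E is nonsingular.
For each x ∈ F_5, compute rhs = x³ + 0·x + 3 mod 5, then count y ∈ F_5 with y² ≡ rhs.
  x = 0: rhs = 3, matching y values: none (0 points).
  x = 1: rhs = 4, matching y values: 2, 3 (2 points).
  x = 2: rhs = 1, matching y values: 1, 4 (2 points).
  x = 3: rhs = 0, matching y values: 0 (1 points).
  x = 4: rhs = 2, matching y values: none (0 points).
Total affine count: 5.
Full point count |E(F_5)| = 5 + 1 = 6.
Hasse bound: |6 − (5+1)| = |0| = 0 ≤ 2√5 ≈ 4.4721 ✓.


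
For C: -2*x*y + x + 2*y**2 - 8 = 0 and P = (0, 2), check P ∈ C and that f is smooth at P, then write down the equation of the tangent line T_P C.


Tangent line at P: -3*x + 8*y - 16 = 0.

Step 1: f(0, 2) = 0, so P lies on C.
Step 2: partial derivatives
  f_x(x, y) = 1 - 2*y, f_y(x, y) = -2*x + 4*y.
  f_x(P) = -3, f_y(P) = 8 (gradient nonzero, so P is smooth).
Step 3: tangent line at P: -3·(x − 0) + 8·(y − 2) = 0.
Expanding: -3*x + 8*y - 16 = 0.


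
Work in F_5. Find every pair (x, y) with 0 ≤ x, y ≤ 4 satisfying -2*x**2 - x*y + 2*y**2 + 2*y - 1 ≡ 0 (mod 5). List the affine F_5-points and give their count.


Affine F_5-points: {(1, 1)}; count = 1.

For each of the 25 pairs (x, y) ∈ F_5², evaluate f(x, y) mod 5. Record the zeros.
  x = 0: [0↦4, 1↦3, 2↦1, 3↦3, 4↦4]  zeros at y ∈ ∅
  x = 1: [0↦2, 1↦0, 2↦2, 3↦3, 4↦3]  zeros at y ∈ {1}
  x = 2: [0↦1, 1↦3, 2↦4, 3↦4, 4↦3]  zeros at y ∈ ∅
  x = 3: [0↦1, 1↦2, 2↦2, 3↦1, 4↦4]  zeros at y ∈ ∅
  x = 4: [0↦2, 1↦2, 2↦1, 3↦4, 4↦1]  zeros at y ∈ ∅
Collecting zeros: affine points = {(1, 1)}.
Total count |C(F_5)_aff| = 1.
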